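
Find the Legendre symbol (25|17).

Euler's criterion: (25/17) ≡ 8^8 (mod 17).
8^2 ≡ 13 (mod 17)
8^4 ≡ 16 (mod 17)
8^8 ≡ 1 (mod 17)
8^8 = 8^(8) ≡ 1 (mod 17).
Result is 1, so (25/17) = 1.

1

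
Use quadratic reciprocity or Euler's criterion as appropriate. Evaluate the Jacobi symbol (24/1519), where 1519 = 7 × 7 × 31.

-1

Pull out 2^3: since 1519 ≡ 7 (mod 8), (2/1519) = +1, so (2/1519)^3 = +1.
Reciprocity: 3 ≡ 3 and 1519 ≡ 3 (mod 4), so (3/1519) = −(1519/3).
Reduce top mod 3: now compute (1/3).
Reached (1/3) = 1. Collecting the sign flips along the way, the symbol is -1.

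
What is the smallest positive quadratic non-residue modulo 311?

11

(2/311) = +1, so 2 is a residue.
(3/311) = +1, so 3 is a residue.
(4/311) = +1, so 4 is a residue.
(5/311) = +1, so 5 is a residue.
(6/311) = +1, so 6 is a residue.
(7/311) = +1, so 7 is a residue.
(8/311) = +1, so 8 is a residue.
(9/311) = +1, so 9 is a residue.
(10/311) = +1, so 10 is a residue.
(11/311) = −1, so 11 is the smallest positive non-residue mod 311.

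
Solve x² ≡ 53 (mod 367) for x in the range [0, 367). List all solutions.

Since 367 ≡ 3 (mod 4), a square root of 53 is 53^((367+1)/4) = 53^92 mod 367.
Repeated squaring: 53^2≡240, 53^4≡348, 53^8≡361, 53^16≡36, 53^32≡195, 53^64≡224 (mod 367).
53^92 = 53^(64+16+8+4) ≡ 328 (mod 367).
Check: 328² = 107584 ≡ 53 (mod 367). The two roots are 39 and 328.

39, 328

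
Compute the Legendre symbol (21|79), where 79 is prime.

Euler's criterion: (21/79) ≡ 21^39 (mod 79).
21^2 ≡ 46 (mod 79)
21^4 ≡ 62 (mod 79)
21^8 ≡ 52 (mod 79)
21^16 ≡ 18 (mod 79)
21^32 ≡ 8 (mod 79)
21^39 = 21^(32+4+2+1) ≡ 1 (mod 79).
Result is 1, so (21/79) = 1.

1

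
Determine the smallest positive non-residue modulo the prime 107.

2

(2/107) = −1, so 2 is the smallest positive non-residue mod 107.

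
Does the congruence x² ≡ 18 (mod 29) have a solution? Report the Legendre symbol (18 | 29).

-1

Pull out 2: since 29 ≡ 5 (mod 8), (2/29) = -1.
Reciprocity: 9 ≡ 1 and 29 ≡ 1 (mod 4), so (9/29) = +(29/9).
Reduce top mod 9: now compute (2/9).
Pull out 2: since 9 ≡ 1 (mod 8), (2/9) = +1.
Reached (1/9) = 1. Collecting the sign flips along the way, the symbol is -1.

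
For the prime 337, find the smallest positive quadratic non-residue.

5

(2/337) = +1, so 2 is a residue.
(3/337) = +1, so 3 is a residue.
(4/337) = +1, so 4 is a residue.
(5/337) = −1, so 5 is the smallest positive non-residue mod 337.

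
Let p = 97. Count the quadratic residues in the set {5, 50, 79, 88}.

(5/97) = -1 → non-residue.
(50/97) = +1 → QR.
(79/97) = +1 → QR.
(88/97) = +1 → QR.
Total quadratic residues among the 4: 3.

3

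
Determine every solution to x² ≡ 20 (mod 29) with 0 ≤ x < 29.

7, 22

29 ≡ 1 (mod 4), so we find a root by search.
Trying successive values, 7² = 49 ≡ 20 (mod 29). The other root is 29 − 7 = 22.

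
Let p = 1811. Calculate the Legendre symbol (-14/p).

First reduce: -14 ≡ 1797 (mod 1811).
Reciprocity: 1797 ≡ 1 and 1811 ≡ 3 (mod 4), so (1797/1811) = +(1811/1797).
Reduce top mod 1797: now compute (14/1797).
Pull out 2: since 1797 ≡ 5 (mod 8), (2/1797) = -1.
Reciprocity: 7 ≡ 3 and 1797 ≡ 1 (mod 4), so (7/1797) = +(1797/7).
Reduce top mod 7: now compute (5/7).
Reciprocity: 5 ≡ 1 and 7 ≡ 3 (mod 4), so (5/7) = +(7/5).
Reduce top mod 5: now compute (2/5).
Pull out 2: since 5 ≡ 5 (mod 8), (2/5) = -1.
Reached (1/5) = 1. Collecting the sign flips along the way, the symbol is +1.

1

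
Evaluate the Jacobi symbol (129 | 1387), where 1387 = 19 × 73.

Reciprocity: 129 ≡ 1 and 1387 ≡ 3 (mod 4), so (129/1387) = +(1387/129).
Reduce top mod 129: now compute (97/129).
Reciprocity: 97 ≡ 1 and 129 ≡ 1 (mod 4), so (97/129) = +(129/97).
Reduce top mod 97: now compute (32/97).
Pull out 2^5: since 97 ≡ 1 (mod 8), (2/97) = +1, so (2/97)^5 = +1.
Reached (1/97) = 1. Collecting the sign flips along the way, the symbol is +1.

1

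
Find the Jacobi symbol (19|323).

0

Reciprocity: 19 ≡ 3 and 323 ≡ 3 (mod 4), so (19/323) = −(323/19).
Reduce top mod 19: now compute (0/19).
Top reduces to 0: gcd > 1, so the symbol is 0.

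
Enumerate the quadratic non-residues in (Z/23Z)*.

Square k = 1,…,11 (k and 23−k give the same square):
1²=1, 2²=4, 3²=9, 4²=16, 5²≡2, 6²≡13, 7²≡3, 8²≡18, 9²≡12, 10²≡8, 11²≡6 (mod 23).
The residues are {1, 2, 3, 4, 6, 8, 9, 12, 13, 16, 18}; the non-residues are the remaining 11 nonzero classes.

5, 7, 10, 11, 14, 15, 17, 19, 20, 21, 22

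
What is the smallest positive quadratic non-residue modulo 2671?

(2/2671) = +1, so 2 is a residue.
(3/2671) = −1, so 3 is the smallest positive non-residue mod 2671.

3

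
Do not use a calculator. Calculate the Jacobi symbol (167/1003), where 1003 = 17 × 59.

-1

Reciprocity: 167 ≡ 3 and 1003 ≡ 3 (mod 4), so (167/1003) = −(1003/167).
Reduce top mod 167: now compute (1/167).
Reached (1/167) = 1. Collecting the sign flips along the way, the symbol is -1.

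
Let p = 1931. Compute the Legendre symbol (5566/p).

First reduce: 5566 ≡ 1704 (mod 1931).
Pull out 2^3: since 1931 ≡ 3 (mod 8), (2/1931) = -1, so (2/1931)^3 = -1.
Reciprocity: 213 ≡ 1 and 1931 ≡ 3 (mod 4), so (213/1931) = +(1931/213).
Reduce top mod 213: now compute (14/213).
Pull out 2: since 213 ≡ 5 (mod 8), (2/213) = -1.
Reciprocity: 7 ≡ 3 and 213 ≡ 1 (mod 4), so (7/213) = +(213/7).
Reduce top mod 7: now compute (3/7).
Reciprocity: 3 ≡ 3 and 7 ≡ 3 (mod 4), so (3/7) = −(7/3).
Reduce top mod 3: now compute (1/3).
Reached (1/3) = 1. Collecting the sign flips along the way, the symbol is -1.

-1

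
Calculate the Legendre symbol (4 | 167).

Pull out 2^2: since 167 ≡ 7 (mod 8), (2/167) = +1, so (2/167)^2 = +1.
Reached (1/167) = 1. Collecting the sign flips along the way, the symbol is +1.

1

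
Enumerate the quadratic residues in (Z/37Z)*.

Square k = 1,…,18 (k and 37−k give the same square):
1²=1, 2²=4, 3²=9, 4²=16, 5²=25, 6²=36, 7²≡12, 8²≡27, 9²≡7, 10²≡26, 11²≡10, 12²≡33, 13²≡21, 14²≡11, 15²≡3, 16²≡34, 17²≡30, 18²≡28 (mod 37).
So the quadratic residues mod 37 are {1, 3, 4, 7, 9, 10, 11, 12, 16, 21, 25, 26, 27, 28, 30, 33, 34, 36}.

1 3 4 7 9 10 11 12 16 21 25 26 27 28 30 33 34 36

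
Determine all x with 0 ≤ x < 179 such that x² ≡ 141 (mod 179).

Since 179 ≡ 3 (mod 4), a square root of 141 is 141^((179+1)/4) = 141^45 mod 179.
Repeated squaring: 141^2≡12, 141^4≡144, 141^8≡151, 141^16≡68, 141^32≡149 (mod 179).
141^45 = 141^(32+8+4+1) ≡ 61 (mod 179).
Check: 61² = 3721 ≡ 141 (mod 179). The two roots are 61 and 118.

61, 118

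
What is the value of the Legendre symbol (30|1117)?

1

Pull out 2: since 1117 ≡ 5 (mod 8), (2/1117) = -1.
Reciprocity: 15 ≡ 3 and 1117 ≡ 1 (mod 4), so (15/1117) = +(1117/15).
Reduce top mod 15: now compute (7/15).
Reciprocity: 7 ≡ 3 and 15 ≡ 3 (mod 4), so (7/15) = −(15/7).
Reduce top mod 7: now compute (1/7).
Reached (1/7) = 1. Collecting the sign flips along the way, the symbol is +1.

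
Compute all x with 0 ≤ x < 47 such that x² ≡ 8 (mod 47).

Since 47 ≡ 3 (mod 4), a square root of 8 is 8^((47+1)/4) = 8^12 mod 47.
Repeated squaring: 8^2≡17, 8^4≡7, 8^8≡2 (mod 47).
8^12 = 8^(8+4) ≡ 14 (mod 47).
Check: 14² = 196 ≡ 8 (mod 47). The two roots are 14 and 33.

14, 33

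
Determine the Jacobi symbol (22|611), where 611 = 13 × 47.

-1

Pull out 2: since 611 ≡ 3 (mod 8), (2/611) = -1.
Reciprocity: 11 ≡ 3 and 611 ≡ 3 (mod 4), so (11/611) = −(611/11).
Reduce top mod 11: now compute (6/11).
Pull out 2: since 11 ≡ 3 (mod 8), (2/11) = -1.
Reciprocity: 3 ≡ 3 and 11 ≡ 3 (mod 4), so (3/11) = −(11/3).
Reduce top mod 3: now compute (2/3).
Pull out 2: since 3 ≡ 3 (mod 8), (2/3) = -1.
Reached (1/3) = 1. Collecting the sign flips along the way, the symbol is -1.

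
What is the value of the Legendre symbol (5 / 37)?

-1

Euler's criterion: (5/37) ≡ 5^18 (mod 37).
5^2 ≡ 25 (mod 37)
5^4 ≡ 33 (mod 37)
5^8 ≡ 16 (mod 37)
5^16 ≡ 34 (mod 37)
5^18 = 5^(16+2) ≡ 36 (mod 37).
Result is 36 ≡ −1, so (5/37) = −1.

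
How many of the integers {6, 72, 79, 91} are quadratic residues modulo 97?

(6/97) = +1 → QR.
(72/97) = +1 → QR.
(79/97) = +1 → QR.
(91/97) = +1 → QR.
Total quadratic residues among the 4: 4.

4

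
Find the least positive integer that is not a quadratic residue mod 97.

5

(2/97) = +1, so 2 is a residue.
(3/97) = +1, so 3 is a residue.
(4/97) = +1, so 4 is a residue.
(5/97) = −1, so 5 is the smallest positive non-residue mod 97.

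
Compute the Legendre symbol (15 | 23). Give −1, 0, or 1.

-1

Reciprocity: 15 ≡ 3 and 23 ≡ 3 (mod 4), so (15/23) = −(23/15).
Reduce top mod 15: now compute (8/15).
Pull out 2^3: since 15 ≡ 7 (mod 8), (2/15) = +1, so (2/15)^3 = +1.
Reached (1/15) = 1. Collecting the sign flips along the way, the symbol is -1.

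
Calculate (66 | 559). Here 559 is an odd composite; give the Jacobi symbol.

Pull out 2: since 559 ≡ 7 (mod 8), (2/559) = +1.
Reciprocity: 33 ≡ 1 and 559 ≡ 3 (mod 4), so (33/559) = +(559/33).
Reduce top mod 33: now compute (31/33).
Reciprocity: 31 ≡ 3 and 33 ≡ 1 (mod 4), so (31/33) = +(33/31).
Reduce top mod 31: now compute (2/31).
Pull out 2: since 31 ≡ 7 (mod 8), (2/31) = +1.
Reached (1/31) = 1. Collecting the sign flips along the way, the symbol is +1.

1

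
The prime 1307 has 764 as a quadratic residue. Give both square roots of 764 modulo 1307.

Since 1307 ≡ 3 (mod 4), a square root of 764 is 764^((1307+1)/4) = 764^327 mod 1307.
Repeated squaring: 764^2≡774, 764^4≡470, 764^8≡17, 764^16≡289, 764^32≡1180, 764^64≡445, 764^128≡668, 764^256≡537 (mod 1307).
764^327 = 764^(256+64+4+2+1) ≡ 570 (mod 1307).
Check: 570² = 324900 ≡ 764 (mod 1307). The two roots are 570 and 737.

570, 737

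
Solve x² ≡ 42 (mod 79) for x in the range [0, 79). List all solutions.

Since 79 ≡ 3 (mod 4), a square root of 42 is 42^((79+1)/4) = 42^20 mod 79.
Repeated squaring: 42^2≡26, 42^4≡44, 42^8≡40, 42^16≡20 (mod 79).
42^20 = 42^(16+4) ≡ 11 (mod 79).
Check: 11² = 121 ≡ 42 (mod 79). The two roots are 11 and 68.

11, 68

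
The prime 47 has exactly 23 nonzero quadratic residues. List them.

Square k = 1,…,23 (k and 47−k give the same square):
1²=1, 2²=4, 3²=9, 4²=16, 5²=25, 6²=36, 7²≡2, 8²≡17, 9²≡34, 10²≡6, 11²≡27, 12²≡3, 13²≡28, 14²≡8, 15²≡37, 16²≡21, 17²≡7, 18²≡42, 19²≡32, 20²≡24, 21²≡18, 22²≡14, 23²≡12 (mod 47).
So the quadratic residues mod 47 are {1, 2, 3, 4, 6, 7, 8, 9, 12, 14, 16, 17, 18, 21, 24, 25, 27, 28, 32, 34, 36, 37, 42}.

1 2 3 4 6 7 8 9 12 14 16 17 18 21 24 25 27 28 32 34 36 37 42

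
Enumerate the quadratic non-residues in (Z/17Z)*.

Square k = 1,…,8 (k and 17−k give the same square):
1²=1, 2²=4, 3²=9, 4²=16, 5²≡8, 6²≡2, 7²≡15, 8²≡13 (mod 17).
The residues are {1, 2, 4, 8, 9, 13, 15, 16}; the non-residues are the remaining 8 nonzero classes.

3, 5, 6, 7, 10, 11, 12, 14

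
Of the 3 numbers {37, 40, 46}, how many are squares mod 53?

(37/53) = +1 → QR.
(40/53) = +1 → QR.
(46/53) = +1 → QR.
Total quadratic residues among the 3: 3.

3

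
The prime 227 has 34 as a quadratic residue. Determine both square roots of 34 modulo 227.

48, 179

Since 227 ≡ 3 (mod 4), a square root of 34 is 34^((227+1)/4) = 34^57 mod 227.
Repeated squaring: 34^2≡21, 34^4≡214, 34^8≡169, 34^16≡186, 34^32≡92 (mod 227).
34^57 = 34^(32+16+8+1) ≡ 48 (mod 227).
Check: 48² = 2304 ≡ 34 (mod 227). The two roots are 48 and 179.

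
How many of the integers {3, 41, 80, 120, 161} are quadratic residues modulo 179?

3

(3/179) = +1 → QR.
(41/179) = -1 → non-residue.
(80/179) = +1 → QR.
(120/179) = -1 → non-residue.
(161/179) = +1 → QR.
Total quadratic residues among the 5: 3.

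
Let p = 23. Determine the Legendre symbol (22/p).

Pull out 2: since 23 ≡ 7 (mod 8), (2/23) = +1.
Reciprocity: 11 ≡ 3 and 23 ≡ 3 (mod 4), so (11/23) = −(23/11).
Reduce top mod 11: now compute (1/11).
Reached (1/11) = 1. Collecting the sign flips along the way, the symbol is -1.

-1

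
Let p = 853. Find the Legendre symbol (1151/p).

Euler's criterion: (1151/853) ≡ 298^426 (mod 853).
298^2 ≡ 92 (mod 853)
298^4 ≡ 787 (mod 853)
298^8 ≡ 91 (mod 853)
298^16 ≡ 604 (mod 853)
298^32 ≡ 585 (mod 853)
298^64 ≡ 172 (mod 853)
298^128 ≡ 582 (mod 853)
298^256 ≡ 83 (mod 853)
298^426 = 298^(256+128+32+8+2) ≡ 1 (mod 853).
Result is 1, so (1151/853) = 1.

1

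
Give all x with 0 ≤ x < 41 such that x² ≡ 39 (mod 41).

41 ≡ 1 (mod 4), so we find a root by search.
Trying successive values, 11² = 121 ≡ 39 (mod 41). The other root is 41 − 11 = 30.

11, 30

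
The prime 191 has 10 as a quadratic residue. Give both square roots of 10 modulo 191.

34, 157

Since 191 ≡ 3 (mod 4), a square root of 10 is 10^((191+1)/4) = 10^48 mod 191.
Repeated squaring: 10^2≡100, 10^4≡68, 10^8≡40, 10^16≡72, 10^32≡27 (mod 191).
10^48 = 10^(32+16) ≡ 34 (mod 191).
Check: 34² = 1156 ≡ 10 (mod 191). The two roots are 34 and 157.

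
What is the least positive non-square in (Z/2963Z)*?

2

(2/2963) = −1, so 2 is the smallest positive non-residue mod 2963.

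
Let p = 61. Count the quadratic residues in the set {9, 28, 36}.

(9/61) = +1 → QR.
(28/61) = -1 → non-residue.
(36/61) = +1 → QR.
Total quadratic residues among the 3: 2.

2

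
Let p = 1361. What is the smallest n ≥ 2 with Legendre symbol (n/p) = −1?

3

(2/1361) = +1, so 2 is a residue.
(3/1361) = −1, so 3 is the smallest positive non-residue mod 1361.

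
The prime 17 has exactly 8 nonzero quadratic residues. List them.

1, 2, 4, 8, 9, 13, 15, 16

Square k = 1,…,8 (k and 17−k give the same square):
1²=1, 2²=4, 3²=9, 4²=16, 5²≡8, 6²≡2, 7²≡15, 8²≡13 (mod 17).
So the quadratic residues mod 17 are {1, 2, 4, 8, 9, 13, 15, 16}.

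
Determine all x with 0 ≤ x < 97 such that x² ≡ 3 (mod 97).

97 ≡ 1 (mod 4), so we find a root by search.
Trying successive values, 10² = 100 ≡ 3 (mod 97). The other root is 97 − 10 = 87.

10, 87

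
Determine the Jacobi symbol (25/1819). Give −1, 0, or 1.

1

Reciprocity: 25 ≡ 1 and 1819 ≡ 3 (mod 4), so (25/1819) = +(1819/25).
Reduce top mod 25: now compute (19/25).
Reciprocity: 19 ≡ 3 and 25 ≡ 1 (mod 4), so (19/25) = +(25/19).
Reduce top mod 19: now compute (6/19).
Pull out 2: since 19 ≡ 3 (mod 8), (2/19) = -1.
Reciprocity: 3 ≡ 3 and 19 ≡ 3 (mod 4), so (3/19) = −(19/3).
Reduce top mod 3: now compute (1/3).
Reached (1/3) = 1. Collecting the sign flips along the way, the symbol is +1.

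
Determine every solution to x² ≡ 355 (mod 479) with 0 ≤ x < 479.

Since 479 ≡ 3 (mod 4), a square root of 355 is 355^((479+1)/4) = 355^120 mod 479.
Repeated squaring: 355^2≡48, 355^4≡388, 355^8≡138, 355^16≡363, 355^32≡44, 355^64≡20 (mod 479).
355^120 = 355^(64+32+16+8) ≡ 350 (mod 479).
Check: 350² = 122500 ≡ 355 (mod 479). The two roots are 129 and 350.

129, 350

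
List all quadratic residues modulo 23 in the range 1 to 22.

Square k = 1,…,11 (k and 23−k give the same square):
1²=1, 2²=4, 3²=9, 4²=16, 5²≡2, 6²≡13, 7²≡3, 8²≡18, 9²≡12, 10²≡8, 11²≡6 (mod 23).
So the quadratic residues mod 23 are {1, 2, 3, 4, 6, 8, 9, 12, 13, 16, 18}.

1, 2, 3, 4, 6, 8, 9, 12, 13, 16, 18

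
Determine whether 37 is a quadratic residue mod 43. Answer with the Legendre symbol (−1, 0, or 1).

-1

Euler's criterion: (37/43) ≡ 37^21 (mod 43).
37^2 ≡ 36 (mod 43)
37^4 ≡ 6 (mod 43)
37^8 ≡ 36 (mod 43)
37^16 ≡ 6 (mod 43)
37^21 = 37^(16+4+1) ≡ 42 (mod 43).
Result is 42 ≡ −1, so (37/43) = −1.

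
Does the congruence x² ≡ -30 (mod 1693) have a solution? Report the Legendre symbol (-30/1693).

1

First reduce: -30 ≡ 1663 (mod 1693).
Reciprocity: 1663 ≡ 3 and 1693 ≡ 1 (mod 4), so (1663/1693) = +(1693/1663).
Reduce top mod 1663: now compute (30/1663).
Pull out 2: since 1663 ≡ 7 (mod 8), (2/1663) = +1.
Reciprocity: 15 ≡ 3 and 1663 ≡ 3 (mod 4), so (15/1663) = −(1663/15).
Reduce top mod 15: now compute (13/15).
Reciprocity: 13 ≡ 1 and 15 ≡ 3 (mod 4), so (13/15) = +(15/13).
Reduce top mod 13: now compute (2/13).
Pull out 2: since 13 ≡ 5 (mod 8), (2/13) = -1.
Reached (1/13) = 1. Collecting the sign flips along the way, the symbol is +1.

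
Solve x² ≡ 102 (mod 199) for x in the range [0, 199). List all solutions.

36, 163

Since 199 ≡ 3 (mod 4), a square root of 102 is 102^((199+1)/4) = 102^50 mod 199.
Repeated squaring: 102^2≡56, 102^4≡151, 102^8≡115, 102^16≡91, 102^32≡122 (mod 199).
102^50 = 102^(32+16+2) ≡ 36 (mod 199).
Check: 36² = 1296 ≡ 102 (mod 199). The two roots are 36 and 163.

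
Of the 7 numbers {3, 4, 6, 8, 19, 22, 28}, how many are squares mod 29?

4

(3/29) = -1 → non-residue.
(4/29) = +1 → QR.
(6/29) = +1 → QR.
(8/29) = -1 → non-residue.
(19/29) = -1 → non-residue.
(22/29) = +1 → QR.
(28/29) = +1 → QR.
Total quadratic residues among the 7: 4.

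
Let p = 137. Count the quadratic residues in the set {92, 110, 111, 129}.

(92/137) = -1 → non-residue.
(110/137) = -1 → non-residue.
(111/137) = -1 → non-residue.
(129/137) = +1 → QR.
Total quadratic residues among the 4: 1.

1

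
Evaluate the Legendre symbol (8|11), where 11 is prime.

-1

Pull out 2^3: since 11 ≡ 3 (mod 8), (2/11) = -1, so (2/11)^3 = -1.
Reached (1/11) = 1. Collecting the sign flips along the way, the symbol is -1.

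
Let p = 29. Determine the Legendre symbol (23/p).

Euler's criterion: (23/29) ≡ 23^14 (mod 29).
23^2 ≡ 7 (mod 29)
23^4 ≡ 20 (mod 29)
23^8 ≡ 23 (mod 29)
23^14 = 23^(8+4+2) ≡ 1 (mod 29).
Result is 1, so (23/29) = 1.

1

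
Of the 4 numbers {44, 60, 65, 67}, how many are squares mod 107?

(44/107) = +1 → QR.
(60/107) = -1 → non-residue.
(65/107) = -1 → non-residue.
(67/107) = -1 → non-residue.
Total quadratic residues among the 4: 1.

1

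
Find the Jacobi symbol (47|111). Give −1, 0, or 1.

Reciprocity: 47 ≡ 3 and 111 ≡ 3 (mod 4), so (47/111) = −(111/47).
Reduce top mod 47: now compute (17/47).
Reciprocity: 17 ≡ 1 and 47 ≡ 3 (mod 4), so (17/47) = +(47/17).
Reduce top mod 17: now compute (13/17).
Reciprocity: 13 ≡ 1 and 17 ≡ 1 (mod 4), so (13/17) = +(17/13).
Reduce top mod 13: now compute (4/13).
Pull out 2^2: since 13 ≡ 5 (mod 8), (2/13) = -1, so (2/13)^2 = +1.
Reached (1/13) = 1. Collecting the sign flips along the way, the symbol is -1.

-1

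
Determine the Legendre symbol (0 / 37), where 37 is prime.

Top reduces to 0: gcd > 1, so the symbol is 0.

0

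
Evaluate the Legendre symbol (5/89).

1

Euler's criterion: (5/89) ≡ 5^44 (mod 89).
5^2 ≡ 25 (mod 89)
5^4 ≡ 2 (mod 89)
5^8 ≡ 4 (mod 89)
5^16 ≡ 16 (mod 89)
5^32 ≡ 78 (mod 89)
5^44 = 5^(32+8+4) ≡ 1 (mod 89).
Result is 1, so (5/89) = 1.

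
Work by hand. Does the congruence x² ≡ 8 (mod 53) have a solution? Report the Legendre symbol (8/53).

Euler's criterion: (8/53) ≡ 8^26 (mod 53).
8^2 ≡ 11 (mod 53)
8^4 ≡ 15 (mod 53)
8^8 ≡ 13 (mod 53)
8^16 ≡ 10 (mod 53)
8^26 = 8^(16+8+2) ≡ 52 (mod 53).
Result is 52 ≡ −1, so (8/53) = −1.

-1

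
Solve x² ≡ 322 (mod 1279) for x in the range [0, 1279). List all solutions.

638, 641

Since 1279 ≡ 3 (mod 4), a square root of 322 is 322^((1279+1)/4) = 322^320 mod 1279.
Repeated squaring: 322^2≡85, 322^4≡830, 322^8≡798, 322^16≡1141, 322^32≡1138, 322^64≡696, 322^128≡954, 322^256≡747 (mod 1279).
322^320 = 322^(256+64) ≡ 638 (mod 1279).
Check: 638² = 407044 ≡ 322 (mod 1279). The two roots are 638 and 641.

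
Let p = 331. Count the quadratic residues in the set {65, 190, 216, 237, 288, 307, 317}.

(65/331) = -1 → non-residue.
(190/331) = -1 → non-residue.
(216/331) = +1 → QR.
(237/331) = -1 → non-residue.
(288/331) = -1 → non-residue.
(307/331) = -1 → non-residue.
(317/331) = -1 → non-residue.
Total quadratic residues among the 7: 1.

1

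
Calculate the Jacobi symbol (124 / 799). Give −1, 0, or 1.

1

Pull out 2^2: since 799 ≡ 7 (mod 8), (2/799) = +1, so (2/799)^2 = +1.
Reciprocity: 31 ≡ 3 and 799 ≡ 3 (mod 4), so (31/799) = −(799/31).
Reduce top mod 31: now compute (24/31).
Pull out 2^3: since 31 ≡ 7 (mod 8), (2/31) = +1, so (2/31)^3 = +1.
Reciprocity: 3 ≡ 3 and 31 ≡ 3 (mod 4), so (3/31) = −(31/3).
Reduce top mod 3: now compute (1/3).
Reached (1/3) = 1. Collecting the sign flips along the way, the symbol is +1.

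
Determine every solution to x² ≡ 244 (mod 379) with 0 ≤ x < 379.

77, 302

Since 379 ≡ 3 (mod 4), a square root of 244 is 244^((379+1)/4) = 244^95 mod 379.
Repeated squaring: 244^2≡33, 244^4≡331, 244^8≡30, 244^16≡142, 244^32≡77, 244^64≡244 (mod 379).
244^95 = 244^(64+16+8+4+2+1) ≡ 77 (mod 379).
Check: 77² = 5929 ≡ 244 (mod 379). The two roots are 77 and 302.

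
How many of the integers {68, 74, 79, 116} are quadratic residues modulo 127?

3

(68/127) = +1 → QR.
(74/127) = +1 → QR.
(79/127) = +1 → QR.
(116/127) = -1 → non-residue.
Total quadratic residues among the 4: 3.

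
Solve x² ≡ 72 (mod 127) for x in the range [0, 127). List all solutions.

31, 96

Since 127 ≡ 3 (mod 4), a square root of 72 is 72^((127+1)/4) = 72^32 mod 127.
Repeated squaring: 72^2≡104, 72^4≡21, 72^8≡60, 72^16≡44, 72^32≡31 (mod 127).
72^32 = 72^(32) ≡ 31 (mod 127).
Check: 31² = 961 ≡ 72 (mod 127). The two roots are 31 and 96.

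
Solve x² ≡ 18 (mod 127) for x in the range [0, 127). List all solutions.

48, 79

Since 127 ≡ 3 (mod 4), a square root of 18 is 18^((127+1)/4) = 18^32 mod 127.
Repeated squaring: 18^2≡70, 18^4≡74, 18^8≡15, 18^16≡98, 18^32≡79 (mod 127).
18^32 = 18^(32) ≡ 79 (mod 127).
Check: 79² = 6241 ≡ 18 (mod 127). The two roots are 48 and 79.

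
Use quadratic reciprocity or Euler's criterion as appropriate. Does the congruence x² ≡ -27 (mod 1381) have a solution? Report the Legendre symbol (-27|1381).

First reduce: -27 ≡ 1354 (mod 1381).
Pull out 2: since 1381 ≡ 5 (mod 8), (2/1381) = -1.
Reciprocity: 677 ≡ 1 and 1381 ≡ 1 (mod 4), so (677/1381) = +(1381/677).
Reduce top mod 677: now compute (27/677).
Reciprocity: 27 ≡ 3 and 677 ≡ 1 (mod 4), so (27/677) = +(677/27).
Reduce top mod 27: now compute (2/27).
Pull out 2: since 27 ≡ 3 (mod 8), (2/27) = -1.
Reached (1/27) = 1. Collecting the sign flips along the way, the symbol is +1.

1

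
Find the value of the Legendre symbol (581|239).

First reduce: 581 ≡ 103 (mod 239).
Reciprocity: 103 ≡ 3 and 239 ≡ 3 (mod 4), so (103/239) = −(239/103).
Reduce top mod 103: now compute (33/103).
Reciprocity: 33 ≡ 1 and 103 ≡ 3 (mod 4), so (33/103) = +(103/33).
Reduce top mod 33: now compute (4/33).
Pull out 2^2: since 33 ≡ 1 (mod 8), (2/33) = +1, so (2/33)^2 = +1.
Reached (1/33) = 1. Collecting the sign flips along the way, the symbol is -1.

-1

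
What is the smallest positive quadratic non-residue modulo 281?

(2/281) = +1, so 2 is a residue.
(3/281) = −1, so 3 is the smallest positive non-residue mod 281.

3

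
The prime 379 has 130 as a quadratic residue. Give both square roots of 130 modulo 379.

Since 379 ≡ 3 (mod 4), a square root of 130 is 130^((379+1)/4) = 130^95 mod 379.
Repeated squaring: 130^2≡224, 130^4≡148, 130^8≡301, 130^16≡20, 130^32≡21, 130^64≡62 (mod 379).
130^95 = 130^(64+16+8+4+2+1) ≡ 45 (mod 379).
Check: 45² = 2025 ≡ 130 (mod 379). The two roots are 45 and 334.

45, 334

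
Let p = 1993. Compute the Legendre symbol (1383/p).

Reciprocity: 1383 ≡ 3 and 1993 ≡ 1 (mod 4), so (1383/1993) = +(1993/1383).
Reduce top mod 1383: now compute (610/1383).
Pull out 2: since 1383 ≡ 7 (mod 8), (2/1383) = +1.
Reciprocity: 305 ≡ 1 and 1383 ≡ 3 (mod 4), so (305/1383) = +(1383/305).
Reduce top mod 305: now compute (163/305).
Reciprocity: 163 ≡ 3 and 305 ≡ 1 (mod 4), so (163/305) = +(305/163).
Reduce top mod 163: now compute (142/163).
Pull out 2: since 163 ≡ 3 (mod 8), (2/163) = -1.
Reciprocity: 71 ≡ 3 and 163 ≡ 3 (mod 4), so (71/163) = −(163/71).
Reduce top mod 71: now compute (21/71).
Reciprocity: 21 ≡ 1 and 71 ≡ 3 (mod 4), so (21/71) = +(71/21).
Reduce top mod 21: now compute (8/21).
Pull out 2^3: since 21 ≡ 5 (mod 8), (2/21) = -1, so (2/21)^3 = -1.
Reached (1/21) = 1. Collecting the sign flips along the way, the symbol is -1.

-1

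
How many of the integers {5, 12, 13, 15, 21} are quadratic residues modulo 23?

2

(5/23) = -1 → non-residue.
(12/23) = +1 → QR.
(13/23) = +1 → QR.
(15/23) = -1 → non-residue.
(21/23) = -1 → non-residue.
Total quadratic residues among the 5: 2.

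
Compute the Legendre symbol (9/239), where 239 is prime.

1

Reciprocity: 9 ≡ 1 and 239 ≡ 3 (mod 4), so (9/239) = +(239/9).
Reduce top mod 9: now compute (5/9).
Reciprocity: 5 ≡ 1 and 9 ≡ 1 (mod 4), so (5/9) = +(9/5).
Reduce top mod 5: now compute (4/5).
Pull out 2^2: since 5 ≡ 5 (mod 8), (2/5) = -1, so (2/5)^2 = +1.
Reached (1/5) = 1. Collecting the sign flips along the way, the symbol is +1.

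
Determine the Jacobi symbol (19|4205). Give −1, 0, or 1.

Reciprocity: 19 ≡ 3 and 4205 ≡ 1 (mod 4), so (19/4205) = +(4205/19).
Reduce top mod 19: now compute (6/19).
Pull out 2: since 19 ≡ 3 (mod 8), (2/19) = -1.
Reciprocity: 3 ≡ 3 and 19 ≡ 3 (mod 4), so (3/19) = −(19/3).
Reduce top mod 3: now compute (1/3).
Reached (1/3) = 1. Collecting the sign flips along the way, the symbol is +1.

1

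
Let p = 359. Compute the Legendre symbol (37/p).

Reciprocity: 37 ≡ 1 and 359 ≡ 3 (mod 4), so (37/359) = +(359/37).
Reduce top mod 37: now compute (26/37).
Pull out 2: since 37 ≡ 5 (mod 8), (2/37) = -1.
Reciprocity: 13 ≡ 1 and 37 ≡ 1 (mod 4), so (13/37) = +(37/13).
Reduce top mod 13: now compute (11/13).
Reciprocity: 11 ≡ 3 and 13 ≡ 1 (mod 4), so (11/13) = +(13/11).
Reduce top mod 11: now compute (2/11).
Pull out 2: since 11 ≡ 3 (mod 8), (2/11) = -1.
Reached (1/11) = 1. Collecting the sign flips along the way, the symbol is +1.

1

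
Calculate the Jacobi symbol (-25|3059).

-1

First reduce: -25 ≡ 3034 (mod 3059).
Pull out 2: since 3059 ≡ 3 (mod 8), (2/3059) = -1.
Reciprocity: 1517 ≡ 1 and 3059 ≡ 3 (mod 4), so (1517/3059) = +(3059/1517).
Reduce top mod 1517: now compute (25/1517).
Reciprocity: 25 ≡ 1 and 1517 ≡ 1 (mod 4), so (25/1517) = +(1517/25).
Reduce top mod 25: now compute (17/25).
Reciprocity: 17 ≡ 1 and 25 ≡ 1 (mod 4), so (17/25) = +(25/17).
Reduce top mod 17: now compute (8/17).
Pull out 2^3: since 17 ≡ 1 (mod 8), (2/17) = +1, so (2/17)^3 = +1.
Reached (1/17) = 1. Collecting the sign flips along the way, the symbol is -1.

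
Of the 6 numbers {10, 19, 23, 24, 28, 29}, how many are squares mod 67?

(10/67) = +1 → QR.
(19/67) = +1 → QR.
(23/67) = +1 → QR.
(24/67) = +1 → QR.
(28/67) = -1 → non-residue.
(29/67) = +1 → QR.
Total quadratic residues among the 6: 5.

5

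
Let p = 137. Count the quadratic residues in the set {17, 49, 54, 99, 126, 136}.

5

(17/137) = +1 → QR.
(49/137) = +1 → QR.
(54/137) = -1 → non-residue.
(99/137) = +1 → QR.
(126/137) = +1 → QR.
(136/137) = +1 → QR.
Total quadratic residues among the 6: 5.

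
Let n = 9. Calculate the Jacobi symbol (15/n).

First reduce: 15 ≡ 6 (mod 9).
Pull out 2: since 9 ≡ 1 (mod 8), (2/9) = +1.
Reciprocity: 3 ≡ 3 and 9 ≡ 1 (mod 4), so (3/9) = +(9/3).
Reduce top mod 3: now compute (0/3).
Top reduces to 0: gcd > 1, so the symbol is 0.

0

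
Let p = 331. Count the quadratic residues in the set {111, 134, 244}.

(111/331) = +1 → QR.
(134/331) = -1 → non-residue.
(244/331) = -1 → non-residue.
Total quadratic residues among the 3: 1.

1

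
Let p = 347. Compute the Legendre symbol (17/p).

-1

Reciprocity: 17 ≡ 1 and 347 ≡ 3 (mod 4), so (17/347) = +(347/17).
Reduce top mod 17: now compute (7/17).
Reciprocity: 7 ≡ 3 and 17 ≡ 1 (mod 4), so (7/17) = +(17/7).
Reduce top mod 7: now compute (3/7).
Reciprocity: 3 ≡ 3 and 7 ≡ 3 (mod 4), so (3/7) = −(7/3).
Reduce top mod 3: now compute (1/3).
Reached (1/3) = 1. Collecting the sign flips along the way, the symbol is -1.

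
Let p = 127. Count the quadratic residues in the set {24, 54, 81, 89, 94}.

2

(24/127) = -1 → non-residue.
(54/127) = -1 → non-residue.
(81/127) = +1 → QR.
(89/127) = -1 → non-residue.
(94/127) = +1 → QR.
Total quadratic residues among the 5: 2.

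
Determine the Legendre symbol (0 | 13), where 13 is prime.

0

Top reduces to 0: gcd > 1, so the symbol is 0.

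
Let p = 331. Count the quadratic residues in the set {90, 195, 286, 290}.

2

(90/331) = -1 → non-residue.
(195/331) = +1 → QR.
(286/331) = -1 → non-residue.
(290/331) = +1 → QR.
Total quadratic residues among the 4: 2.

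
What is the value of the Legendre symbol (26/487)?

-1

Pull out 2: since 487 ≡ 7 (mod 8), (2/487) = +1.
Reciprocity: 13 ≡ 1 and 487 ≡ 3 (mod 4), so (13/487) = +(487/13).
Reduce top mod 13: now compute (6/13).
Pull out 2: since 13 ≡ 5 (mod 8), (2/13) = -1.
Reciprocity: 3 ≡ 3 and 13 ≡ 1 (mod 4), so (3/13) = +(13/3).
Reduce top mod 3: now compute (1/3).
Reached (1/3) = 1. Collecting the sign flips along the way, the symbol is -1.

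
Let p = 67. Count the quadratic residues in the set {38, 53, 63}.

0

(38/67) = -1 → non-residue.
(53/67) = -1 → non-residue.
(63/67) = -1 → non-residue.
Total quadratic residues among the 3: 0.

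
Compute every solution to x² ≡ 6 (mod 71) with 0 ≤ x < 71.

Since 71 ≡ 3 (mod 4), a square root of 6 is 6^((71+1)/4) = 6^18 mod 71.
Repeated squaring: 6^2≡36, 6^4≡18, 6^8≡40, 6^16≡38 (mod 71).
6^18 = 6^(16+2) ≡ 19 (mod 71).
Check: 19² = 361 ≡ 6 (mod 71). The two roots are 19 and 52.

19, 52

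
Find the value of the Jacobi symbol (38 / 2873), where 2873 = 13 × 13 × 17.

Pull out 2: since 2873 ≡ 1 (mod 8), (2/2873) = +1.
Reciprocity: 19 ≡ 3 and 2873 ≡ 1 (mod 4), so (19/2873) = +(2873/19).
Reduce top mod 19: now compute (4/19).
Pull out 2^2: since 19 ≡ 3 (mod 8), (2/19) = -1, so (2/19)^2 = +1.
Reached (1/19) = 1. Collecting the sign flips along the way, the symbol is +1.

1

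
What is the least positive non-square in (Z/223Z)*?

(2/223) = +1, so 2 is a residue.
(3/223) = −1, so 3 is the smallest positive non-residue mod 223.

3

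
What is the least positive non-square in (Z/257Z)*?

(2/257) = +1, so 2 is a residue.
(3/257) = −1, so 3 is the smallest positive non-residue mod 257.

3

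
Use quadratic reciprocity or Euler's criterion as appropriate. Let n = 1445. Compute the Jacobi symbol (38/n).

-1

Pull out 2: since 1445 ≡ 5 (mod 8), (2/1445) = -1.
Reciprocity: 19 ≡ 3 and 1445 ≡ 1 (mod 4), so (19/1445) = +(1445/19).
Reduce top mod 19: now compute (1/19).
Reached (1/19) = 1. Collecting the sign flips along the way, the symbol is -1.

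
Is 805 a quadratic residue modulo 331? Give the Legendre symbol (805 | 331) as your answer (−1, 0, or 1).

First reduce: 805 ≡ 143 (mod 331).
Reciprocity: 143 ≡ 3 and 331 ≡ 3 (mod 4), so (143/331) = −(331/143).
Reduce top mod 143: now compute (45/143).
Reciprocity: 45 ≡ 1 and 143 ≡ 3 (mod 4), so (45/143) = +(143/45).
Reduce top mod 45: now compute (8/45).
Pull out 2^3: since 45 ≡ 5 (mod 8), (2/45) = -1, so (2/45)^3 = -1.
Reached (1/45) = 1. Collecting the sign flips along the way, the symbol is +1.

1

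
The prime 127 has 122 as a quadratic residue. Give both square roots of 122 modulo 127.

Since 127 ≡ 3 (mod 4), a square root of 122 is 122^((127+1)/4) = 122^32 mod 127.
Repeated squaring: 122^2≡25, 122^4≡117, 122^8≡100, 122^16≡94, 122^32≡73 (mod 127).
122^32 = 122^(32) ≡ 73 (mod 127).
Check: 73² = 5329 ≡ 122 (mod 127). The two roots are 54 and 73.

54, 73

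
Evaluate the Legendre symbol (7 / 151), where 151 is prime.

-1

Reciprocity: 7 ≡ 3 and 151 ≡ 3 (mod 4), so (7/151) = −(151/7).
Reduce top mod 7: now compute (4/7).
Pull out 2^2: since 7 ≡ 7 (mod 8), (2/7) = +1, so (2/7)^2 = +1.
Reached (1/7) = 1. Collecting the sign flips along the way, the symbol is -1.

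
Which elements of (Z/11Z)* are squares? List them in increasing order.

1,3,4,5,9

Square k = 1,…,5 (k and 11−k give the same square):
1²=1, 2²=4, 3²=9, 4²≡5, 5²≡3 (mod 11).
So the quadratic residues mod 11 are {1, 3, 4, 5, 9}.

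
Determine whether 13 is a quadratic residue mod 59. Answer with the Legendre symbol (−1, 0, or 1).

-1

Reciprocity: 13 ≡ 1 and 59 ≡ 3 (mod 4), so (13/59) = +(59/13).
Reduce top mod 13: now compute (7/13).
Reciprocity: 7 ≡ 3 and 13 ≡ 1 (mod 4), so (7/13) = +(13/7).
Reduce top mod 7: now compute (6/7).
Pull out 2: since 7 ≡ 7 (mod 8), (2/7) = +1.
Reciprocity: 3 ≡ 3 and 7 ≡ 3 (mod 4), so (3/7) = −(7/3).
Reduce top mod 3: now compute (1/3).
Reached (1/3) = 1. Collecting the sign flips along the way, the symbol is -1.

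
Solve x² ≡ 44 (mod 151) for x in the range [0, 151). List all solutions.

Since 151 ≡ 3 (mod 4), a square root of 44 is 44^((151+1)/4) = 44^38 mod 151.
Repeated squaring: 44^2≡124, 44^4≡125, 44^8≡72, 44^16≡50, 44^32≡84 (mod 151).
44^38 = 44^(32+4+2) ≡ 78 (mod 151).
Check: 78² = 6084 ≡ 44 (mod 151). The two roots are 73 and 78.

73, 78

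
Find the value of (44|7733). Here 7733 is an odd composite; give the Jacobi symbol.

0

Pull out 2^2: since 7733 ≡ 5 (mod 8), (2/7733) = -1, so (2/7733)^2 = +1.
Reciprocity: 11 ≡ 3 and 7733 ≡ 1 (mod 4), so (11/7733) = +(7733/11).
Reduce top mod 11: now compute (0/11).
Top reduces to 0: gcd > 1, so the symbol is 0.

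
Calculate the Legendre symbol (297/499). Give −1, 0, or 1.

Reciprocity: 297 ≡ 1 and 499 ≡ 3 (mod 4), so (297/499) = +(499/297).
Reduce top mod 297: now compute (202/297).
Pull out 2: since 297 ≡ 1 (mod 8), (2/297) = +1.
Reciprocity: 101 ≡ 1 and 297 ≡ 1 (mod 4), so (101/297) = +(297/101).
Reduce top mod 101: now compute (95/101).
Reciprocity: 95 ≡ 3 and 101 ≡ 1 (mod 4), so (95/101) = +(101/95).
Reduce top mod 95: now compute (6/95).
Pull out 2: since 95 ≡ 7 (mod 8), (2/95) = +1.
Reciprocity: 3 ≡ 3 and 95 ≡ 3 (mod 4), so (3/95) = −(95/3).
Reduce top mod 3: now compute (2/3).
Pull out 2: since 3 ≡ 3 (mod 8), (2/3) = -1.
Reached (1/3) = 1. Collecting the sign flips along the way, the symbol is +1.

1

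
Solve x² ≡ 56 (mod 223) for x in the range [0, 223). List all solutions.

111, 112

Since 223 ≡ 3 (mod 4), a square root of 56 is 56^((223+1)/4) = 56^56 mod 223.
Repeated squaring: 56^2≡14, 56^4≡196, 56^8≡60, 56^16≡32, 56^32≡132 (mod 223).
56^56 = 56^(32+16+8) ≡ 112 (mod 223).
Check: 112² = 12544 ≡ 56 (mod 223). The two roots are 111 and 112.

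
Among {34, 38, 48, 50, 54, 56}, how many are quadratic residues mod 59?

1

(34/59) = -1 → non-residue.
(38/59) = -1 → non-residue.
(48/59) = +1 → QR.
(50/59) = -1 → non-residue.
(54/59) = -1 → non-residue.
(56/59) = -1 → non-residue.
Total quadratic residues among the 6: 1.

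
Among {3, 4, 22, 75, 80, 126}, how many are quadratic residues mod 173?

3

(3/173) = -1 → non-residue.
(4/173) = +1 → QR.
(22/173) = +1 → QR.
(75/173) = -1 → non-residue.
(80/173) = -1 → non-residue.
(126/173) = +1 → QR.
Total quadratic residues among the 6: 3.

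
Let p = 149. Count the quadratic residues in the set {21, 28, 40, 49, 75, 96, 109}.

(21/149) = -1 → non-residue.
(28/149) = +1 → QR.
(40/149) = -1 → non-residue.
(49/149) = +1 → QR.
(75/149) = -1 → non-residue.
(96/149) = +1 → QR.
(109/149) = -1 → non-residue.
Total quadratic residues among the 7: 3.

3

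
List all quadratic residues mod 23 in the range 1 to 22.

1 2 3 4 6 8 9 12 13 16 18

Square k = 1,…,11 (k and 23−k give the same square):
1²=1, 2²=4, 3²=9, 4²=16, 5²≡2, 6²≡13, 7²≡3, 8²≡18, 9²≡12, 10²≡8, 11²≡6 (mod 23).
So the quadratic residues mod 23 are {1, 2, 3, 4, 6, 8, 9, 12, 13, 16, 18}.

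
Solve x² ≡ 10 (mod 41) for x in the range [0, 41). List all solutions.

41 ≡ 1 (mod 4), so we find a root by search.
Trying successive values, 16² = 256 ≡ 10 (mod 41). The other root is 41 − 16 = 25.

16, 25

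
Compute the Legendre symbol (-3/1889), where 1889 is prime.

-1

First reduce: -3 ≡ 1886 (mod 1889).
Pull out 2: since 1889 ≡ 1 (mod 8), (2/1889) = +1.
Reciprocity: 943 ≡ 3 and 1889 ≡ 1 (mod 4), so (943/1889) = +(1889/943).
Reduce top mod 943: now compute (3/943).
Reciprocity: 3 ≡ 3 and 943 ≡ 3 (mod 4), so (3/943) = −(943/3).
Reduce top mod 3: now compute (1/3).
Reached (1/3) = 1. Collecting the sign flips along the way, the symbol is -1.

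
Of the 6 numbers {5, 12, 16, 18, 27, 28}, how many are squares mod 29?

3

(5/29) = +1 → QR.
(12/29) = -1 → non-residue.
(16/29) = +1 → QR.
(18/29) = -1 → non-residue.
(27/29) = -1 → non-residue.
(28/29) = +1 → QR.
Total quadratic residues among the 6: 3.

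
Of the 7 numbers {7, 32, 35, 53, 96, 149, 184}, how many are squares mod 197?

3

(7/197) = +1 → QR.
(32/197) = -1 → non-residue.
(35/197) = -1 → non-residue.
(53/197) = +1 → QR.
(96/197) = +1 → QR.
(149/197) = -1 → non-residue.
(184/197) = -1 → non-residue.
Total quadratic residues among the 7: 3.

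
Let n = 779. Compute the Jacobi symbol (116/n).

1

Pull out 2^2: since 779 ≡ 3 (mod 8), (2/779) = -1, so (2/779)^2 = +1.
Reciprocity: 29 ≡ 1 and 779 ≡ 3 (mod 4), so (29/779) = +(779/29).
Reduce top mod 29: now compute (25/29).
Reciprocity: 25 ≡ 1 and 29 ≡ 1 (mod 4), so (25/29) = +(29/25).
Reduce top mod 25: now compute (4/25).
Pull out 2^2: since 25 ≡ 1 (mod 8), (2/25) = +1, so (2/25)^2 = +1.
Reached (1/25) = 1. Collecting the sign flips along the way, the symbol is +1.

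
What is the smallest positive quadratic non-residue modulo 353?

(2/353) = +1, so 2 is a residue.
(3/353) = −1, so 3 is the smallest positive non-residue mod 353.

3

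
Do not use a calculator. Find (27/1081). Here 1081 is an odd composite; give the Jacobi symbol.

Reciprocity: 27 ≡ 3 and 1081 ≡ 1 (mod 4), so (27/1081) = +(1081/27).
Reduce top mod 27: now compute (1/27).
Reached (1/27) = 1. Collecting the sign flips along the way, the symbol is +1.

1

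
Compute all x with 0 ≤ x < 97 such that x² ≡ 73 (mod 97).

48, 49

97 ≡ 1 (mod 4), so we find a root by search.
Trying successive values, 48² = 2304 ≡ 73 (mod 97). The other root is 97 − 48 = 49.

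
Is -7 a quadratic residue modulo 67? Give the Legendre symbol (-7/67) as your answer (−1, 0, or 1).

First reduce: -7 ≡ 60 (mod 67).
Pull out 2^2: since 67 ≡ 3 (mod 8), (2/67) = -1, so (2/67)^2 = +1.
Reciprocity: 15 ≡ 3 and 67 ≡ 3 (mod 4), so (15/67) = −(67/15).
Reduce top mod 15: now compute (7/15).
Reciprocity: 7 ≡ 3 and 15 ≡ 3 (mod 4), so (7/15) = −(15/7).
Reduce top mod 7: now compute (1/7).
Reached (1/7) = 1. Collecting the sign flips along the way, the symbol is +1.

1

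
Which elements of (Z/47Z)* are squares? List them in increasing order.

1, 2, 3, 4, 6, 7, 8, 9, 12, 14, 16, 17, 18, 21, 24, 25, 27, 28, 32, 34, 36, 37, 42

Square k = 1,…,23 (k and 47−k give the same square):
1²=1, 2²=4, 3²=9, 4²=16, 5²=25, 6²=36, 7²≡2, 8²≡17, 9²≡34, 10²≡6, 11²≡27, 12²≡3, 13²≡28, 14²≡8, 15²≡37, 16²≡21, 17²≡7, 18²≡42, 19²≡32, 20²≡24, 21²≡18, 22²≡14, 23²≡12 (mod 47).
So the quadratic residues mod 47 are {1, 2, 3, 4, 6, 7, 8, 9, 12, 14, 16, 17, 18, 21, 24, 25, 27, 28, 32, 34, 36, 37, 42}.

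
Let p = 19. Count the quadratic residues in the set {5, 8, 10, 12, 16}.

2

(5/19) = +1 → QR.
(8/19) = -1 → non-residue.
(10/19) = -1 → non-residue.
(12/19) = -1 → non-residue.
(16/19) = +1 → QR.
Total quadratic residues among the 5: 2.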